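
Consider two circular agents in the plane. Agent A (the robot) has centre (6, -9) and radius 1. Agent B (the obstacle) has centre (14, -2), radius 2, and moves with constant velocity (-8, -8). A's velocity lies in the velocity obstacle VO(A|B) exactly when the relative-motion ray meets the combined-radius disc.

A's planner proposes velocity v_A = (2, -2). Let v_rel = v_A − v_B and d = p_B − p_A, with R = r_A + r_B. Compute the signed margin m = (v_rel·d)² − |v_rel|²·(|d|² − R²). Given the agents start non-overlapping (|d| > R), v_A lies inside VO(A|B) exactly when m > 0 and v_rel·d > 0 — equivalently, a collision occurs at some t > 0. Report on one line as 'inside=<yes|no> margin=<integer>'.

d = (8, 7),  |d|² = 113;  R = 1+2 = 3,  c = 113−3² = 104
v_rel = (10, 6),  |v_rel|² = 136;  v_rel·d = (10)·(8) + (6)·(7) = 122
136·t² − 244·t + 104 = 0  ⇒  m = 122² − 136·104 = 740
m = 740 > 0,  v_rel·d = 122 > 0  ⇒  inside

inside=yes margin=740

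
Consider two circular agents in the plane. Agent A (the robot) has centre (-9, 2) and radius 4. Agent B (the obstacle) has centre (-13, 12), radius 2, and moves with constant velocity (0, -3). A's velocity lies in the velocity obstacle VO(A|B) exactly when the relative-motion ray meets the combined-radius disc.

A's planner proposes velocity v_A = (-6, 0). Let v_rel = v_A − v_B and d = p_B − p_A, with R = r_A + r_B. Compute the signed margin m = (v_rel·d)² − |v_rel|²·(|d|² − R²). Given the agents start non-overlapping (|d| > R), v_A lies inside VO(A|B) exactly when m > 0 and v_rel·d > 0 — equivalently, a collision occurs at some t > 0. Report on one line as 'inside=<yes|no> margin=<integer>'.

d = (-4, 10),  |d|² = 116;  R = 4+2 = 6,  c = 116−6² = 80
v_rel = (-6, 3),  |v_rel|² = 45;  v_rel·d = (-6)·(-4) + (3)·(10) = 54
45·t² − 108·t + 80 = 0  ⇒  m = 54² − 45·80 = -684
m = -684 < 0,  v_rel·d = 54 > 0  ⇒  outside

inside=no margin=-684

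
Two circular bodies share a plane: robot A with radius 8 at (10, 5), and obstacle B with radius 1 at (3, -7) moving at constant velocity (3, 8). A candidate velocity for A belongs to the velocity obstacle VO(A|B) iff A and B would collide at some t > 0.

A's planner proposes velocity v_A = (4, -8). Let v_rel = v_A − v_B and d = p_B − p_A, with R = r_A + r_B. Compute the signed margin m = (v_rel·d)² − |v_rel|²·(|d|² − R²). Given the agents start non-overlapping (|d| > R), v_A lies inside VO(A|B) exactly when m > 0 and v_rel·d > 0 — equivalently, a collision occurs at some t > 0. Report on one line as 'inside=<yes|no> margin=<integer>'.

d = (-7, -12),  |d|² = 193;  R = 8+1 = 9,  c = 193−9² = 112
v_rel = (1, -16),  |v_rel|² = 257;  v_rel·d = (1)·(-7) + (-16)·(-12) = 185
257·t² − 370·t + 112 = 0  ⇒  m = 185² − 257·112 = 5441
m = 5441 > 0,  v_rel·d = 185 > 0  ⇒  inside

inside=yes margin=5441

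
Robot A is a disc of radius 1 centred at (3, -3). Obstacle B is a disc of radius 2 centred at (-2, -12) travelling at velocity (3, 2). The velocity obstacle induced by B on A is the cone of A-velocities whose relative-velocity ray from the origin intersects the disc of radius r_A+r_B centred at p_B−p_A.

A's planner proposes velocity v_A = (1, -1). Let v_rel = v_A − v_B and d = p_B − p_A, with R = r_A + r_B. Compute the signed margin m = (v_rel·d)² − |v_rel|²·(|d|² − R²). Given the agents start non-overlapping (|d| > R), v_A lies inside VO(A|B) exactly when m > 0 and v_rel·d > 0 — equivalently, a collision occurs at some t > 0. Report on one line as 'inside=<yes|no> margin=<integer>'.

d = (-5, -9),  |d|² = 106;  R = 1+2 = 3,  c = 106−3² = 97
v_rel = (-2, -3),  |v_rel|² = 13;  v_rel·d = (-2)·(-5) + (-3)·(-9) = 37
13·t² − 74·t + 97 = 0  ⇒  m = 37² − 13·97 = 108
m = 108 > 0,  v_rel·d = 37 > 0  ⇒  inside

inside=yes margin=108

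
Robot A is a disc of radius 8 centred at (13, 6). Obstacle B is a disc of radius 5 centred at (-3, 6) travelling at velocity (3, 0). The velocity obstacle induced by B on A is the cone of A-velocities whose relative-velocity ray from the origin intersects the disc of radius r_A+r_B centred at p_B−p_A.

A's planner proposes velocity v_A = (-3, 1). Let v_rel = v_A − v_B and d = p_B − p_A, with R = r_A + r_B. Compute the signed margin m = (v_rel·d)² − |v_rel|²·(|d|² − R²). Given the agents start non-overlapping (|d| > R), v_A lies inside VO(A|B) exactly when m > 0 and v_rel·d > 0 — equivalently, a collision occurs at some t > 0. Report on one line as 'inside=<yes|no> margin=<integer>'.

d = (-16, 0),  |d|² = 256;  R = 8+5 = 13,  c = 256−13² = 87
v_rel = (-6, 1),  |v_rel|² = 37;  v_rel·d = (-6)·(-16) + (1)·(0) = 96
37·t² − 192·t + 87 = 0  ⇒  m = 96² − 37·87 = 5997
m = 5997 > 0,  v_rel·d = 96 > 0  ⇒  inside

inside=yes margin=5997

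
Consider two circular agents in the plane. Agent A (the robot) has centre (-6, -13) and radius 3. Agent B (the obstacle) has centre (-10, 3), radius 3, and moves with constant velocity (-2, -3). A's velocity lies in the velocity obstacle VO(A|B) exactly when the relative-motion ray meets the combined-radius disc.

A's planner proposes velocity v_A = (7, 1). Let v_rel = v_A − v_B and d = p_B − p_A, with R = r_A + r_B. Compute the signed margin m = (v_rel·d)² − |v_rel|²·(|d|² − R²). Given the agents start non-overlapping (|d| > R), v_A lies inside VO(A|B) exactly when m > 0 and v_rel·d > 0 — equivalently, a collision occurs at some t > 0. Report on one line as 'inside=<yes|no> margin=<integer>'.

d = (-4, 16),  |d|² = 272;  R = 3+3 = 6,  c = 272−6² = 236
v_rel = (9, 4),  |v_rel|² = 97;  v_rel·d = (9)·(-4) + (4)·(16) = 28
97·t² − 56·t + 236 = 0  ⇒  m = 28² − 97·236 = -22108
m = -22108 < 0,  v_rel·d = 28 > 0  ⇒  outside

inside=no margin=-22108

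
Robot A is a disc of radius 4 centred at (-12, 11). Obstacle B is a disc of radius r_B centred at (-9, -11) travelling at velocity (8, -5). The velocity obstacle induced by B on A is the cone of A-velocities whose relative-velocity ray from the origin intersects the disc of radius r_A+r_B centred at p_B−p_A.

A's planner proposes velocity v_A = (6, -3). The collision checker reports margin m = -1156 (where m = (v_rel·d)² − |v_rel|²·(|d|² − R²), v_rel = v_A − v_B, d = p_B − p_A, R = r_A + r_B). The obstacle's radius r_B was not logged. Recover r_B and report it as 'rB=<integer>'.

m = -1156
d = (3, -22);  v_rel = (-2, 2),  |v_rel|² = 8
v_rel×d = (-2)·(-22) − (2)·(3) = 38
since m = R²·8 − 38²:  R² = (1444 + -1156) / 8 = 36
R = √36 = 6  ⇒  r_B = 6 − 4 = 2

rB=2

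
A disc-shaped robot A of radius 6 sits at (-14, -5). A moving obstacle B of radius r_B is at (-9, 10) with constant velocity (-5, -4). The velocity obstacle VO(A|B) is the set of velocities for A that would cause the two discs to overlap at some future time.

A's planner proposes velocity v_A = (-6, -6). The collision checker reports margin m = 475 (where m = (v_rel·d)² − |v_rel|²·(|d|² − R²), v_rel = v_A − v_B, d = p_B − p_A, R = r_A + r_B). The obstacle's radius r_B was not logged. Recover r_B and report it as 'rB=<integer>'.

m = 475
d = (5, 15);  v_rel = (-1, -2),  |v_rel|² = 5
v_rel×d = (-1)·(15) − (-2)·(5) = -5
since m = R²·5 − (-5)²:  R² = (25 + 475) / 5 = 100
R = √100 = 10  ⇒  r_B = 10 − 6 = 4

rB=4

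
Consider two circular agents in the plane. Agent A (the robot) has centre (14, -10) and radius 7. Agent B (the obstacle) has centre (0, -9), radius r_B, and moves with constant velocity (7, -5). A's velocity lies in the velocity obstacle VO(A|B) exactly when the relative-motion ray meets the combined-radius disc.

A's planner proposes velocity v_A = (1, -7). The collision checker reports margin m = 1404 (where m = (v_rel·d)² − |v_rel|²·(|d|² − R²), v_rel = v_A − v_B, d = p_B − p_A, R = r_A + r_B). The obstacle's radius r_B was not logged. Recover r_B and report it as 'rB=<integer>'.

m = 1404
d = (-14, 1);  v_rel = (-6, -2),  |v_rel|² = 40
v_rel×d = (-6)·(1) − (-2)·(-14) = -34
since m = R²·40 − (-34)²:  R² = (1156 + 1404) / 40 = 64
R = √64 = 8  ⇒  r_B = 8 − 7 = 1

rB=1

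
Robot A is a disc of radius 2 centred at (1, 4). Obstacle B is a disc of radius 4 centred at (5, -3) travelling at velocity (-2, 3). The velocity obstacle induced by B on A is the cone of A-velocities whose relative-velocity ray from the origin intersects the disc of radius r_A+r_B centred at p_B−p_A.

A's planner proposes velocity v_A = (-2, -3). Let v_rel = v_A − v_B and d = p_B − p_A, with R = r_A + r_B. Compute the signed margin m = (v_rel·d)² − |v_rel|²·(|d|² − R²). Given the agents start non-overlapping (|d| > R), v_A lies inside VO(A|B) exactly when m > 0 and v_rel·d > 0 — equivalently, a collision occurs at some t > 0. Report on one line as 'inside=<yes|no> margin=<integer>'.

d = (4, -7),  |d|² = 65;  R = 2+4 = 6,  c = 65−6² = 29
v_rel = (0, -6),  |v_rel|² = 36;  v_rel·d = (0)·(4) + (-6)·(-7) = 42
36·t² − 84·t + 29 = 0  ⇒  m = 42² − 36·29 = 720
m = 720 > 0,  v_rel·d = 42 > 0  ⇒  inside

inside=yes margin=720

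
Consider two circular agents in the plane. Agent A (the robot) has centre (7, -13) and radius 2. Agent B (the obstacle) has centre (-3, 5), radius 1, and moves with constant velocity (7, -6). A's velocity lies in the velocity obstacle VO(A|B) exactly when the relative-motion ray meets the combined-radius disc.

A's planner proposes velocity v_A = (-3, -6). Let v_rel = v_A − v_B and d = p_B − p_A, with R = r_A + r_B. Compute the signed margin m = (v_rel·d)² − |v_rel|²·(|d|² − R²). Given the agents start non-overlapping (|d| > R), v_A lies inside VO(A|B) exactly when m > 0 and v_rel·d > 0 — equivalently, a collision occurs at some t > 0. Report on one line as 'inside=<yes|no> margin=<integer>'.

d = (-10, 18),  |d|² = 424;  R = 2+1 = 3,  c = 424−3² = 415
v_rel = (-10, 0),  |v_rel|² = 100;  v_rel·d = (-10)·(-10) + (0)·(18) = 100
100·t² − 200·t + 415 = 0  ⇒  m = 100² − 100·415 = -31500
m = -31500 < 0,  v_rel·d = 100 > 0  ⇒  outside

inside=no margin=-31500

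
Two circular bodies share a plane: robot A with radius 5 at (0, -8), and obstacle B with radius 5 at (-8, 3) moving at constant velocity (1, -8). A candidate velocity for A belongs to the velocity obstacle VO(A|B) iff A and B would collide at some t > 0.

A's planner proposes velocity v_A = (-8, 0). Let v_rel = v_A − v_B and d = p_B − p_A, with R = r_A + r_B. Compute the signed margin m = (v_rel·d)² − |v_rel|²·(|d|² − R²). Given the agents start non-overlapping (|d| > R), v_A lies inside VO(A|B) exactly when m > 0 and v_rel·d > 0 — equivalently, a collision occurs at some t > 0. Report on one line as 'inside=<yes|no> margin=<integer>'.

d = (-8, 11),  |d|² = 185;  R = 5+5 = 10,  c = 185−10² = 85
v_rel = (-9, 8),  |v_rel|² = 145;  v_rel·d = (-9)·(-8) + (8)·(11) = 160
145·t² − 320·t + 85 = 0  ⇒  m = 160² − 145·85 = 13275
m = 13275 > 0,  v_rel·d = 160 > 0  ⇒  inside

inside=yes margin=13275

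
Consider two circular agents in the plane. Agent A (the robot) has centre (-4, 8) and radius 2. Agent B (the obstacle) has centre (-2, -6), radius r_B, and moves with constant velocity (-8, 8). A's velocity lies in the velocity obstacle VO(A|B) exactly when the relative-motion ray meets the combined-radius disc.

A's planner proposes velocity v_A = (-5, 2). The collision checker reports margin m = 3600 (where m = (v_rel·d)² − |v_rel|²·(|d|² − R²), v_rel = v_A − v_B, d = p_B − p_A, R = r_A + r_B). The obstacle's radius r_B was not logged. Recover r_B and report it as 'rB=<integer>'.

m = 3600
d = (2, -14);  v_rel = (3, -6),  |v_rel|² = 45
v_rel×d = (3)·(-14) − (-6)·(2) = -30
since m = R²·45 − (-30)²:  R² = (900 + 3600) / 45 = 100
R = √100 = 10  ⇒  r_B = 10 − 2 = 8

rB=8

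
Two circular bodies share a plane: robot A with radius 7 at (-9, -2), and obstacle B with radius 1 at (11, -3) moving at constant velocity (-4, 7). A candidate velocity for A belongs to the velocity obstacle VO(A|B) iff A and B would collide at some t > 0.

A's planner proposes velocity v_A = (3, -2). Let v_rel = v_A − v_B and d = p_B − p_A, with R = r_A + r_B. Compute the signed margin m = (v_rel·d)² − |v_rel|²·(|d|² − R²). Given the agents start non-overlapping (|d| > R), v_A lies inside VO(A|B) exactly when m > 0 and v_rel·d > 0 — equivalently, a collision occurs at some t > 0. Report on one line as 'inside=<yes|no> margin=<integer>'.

d = (20, -1),  |d|² = 401;  R = 7+1 = 8,  c = 401−8² = 337
v_rel = (7, -9),  |v_rel|² = 130;  v_rel·d = (7)·(20) + (-9)·(-1) = 149
130·t² − 298·t + 337 = 0  ⇒  m = 149² − 130·337 = -21609
m = -21609 < 0,  v_rel·d = 149 > 0  ⇒  outside

inside=no margin=-21609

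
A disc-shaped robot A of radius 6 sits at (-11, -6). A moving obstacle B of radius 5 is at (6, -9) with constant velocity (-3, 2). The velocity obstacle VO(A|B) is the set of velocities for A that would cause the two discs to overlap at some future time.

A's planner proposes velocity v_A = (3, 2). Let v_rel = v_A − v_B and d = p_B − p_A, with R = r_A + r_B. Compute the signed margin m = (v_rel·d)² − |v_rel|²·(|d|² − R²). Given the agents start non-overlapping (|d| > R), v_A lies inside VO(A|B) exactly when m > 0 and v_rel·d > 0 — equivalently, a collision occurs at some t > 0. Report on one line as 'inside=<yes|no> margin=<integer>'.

d = (17, -3),  |d|² = 298;  R = 6+5 = 11,  c = 298−11² = 177
v_rel = (6, 0),  |v_rel|² = 36;  v_rel·d = (6)·(17) + (0)·(-3) = 102
36·t² − 204·t + 177 = 0  ⇒  m = 102² − 36·177 = 4032
m = 4032 > 0,  v_rel·d = 102 > 0  ⇒  inside

inside=yes margin=4032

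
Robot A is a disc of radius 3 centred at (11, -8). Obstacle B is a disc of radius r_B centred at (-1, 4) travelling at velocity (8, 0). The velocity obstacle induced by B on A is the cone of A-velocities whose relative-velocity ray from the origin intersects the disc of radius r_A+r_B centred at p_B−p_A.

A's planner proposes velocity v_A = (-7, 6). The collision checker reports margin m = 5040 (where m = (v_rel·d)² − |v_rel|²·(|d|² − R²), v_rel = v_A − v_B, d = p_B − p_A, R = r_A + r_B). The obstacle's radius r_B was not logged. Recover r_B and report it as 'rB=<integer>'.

m = 5040
d = (-12, 12);  v_rel = (-15, 6),  |v_rel|² = 261
v_rel×d = (-15)·(12) − (6)·(-12) = -108
since m = R²·261 − (-108)²:  R² = (11664 + 5040) / 261 = 64
R = √64 = 8  ⇒  r_B = 8 − 3 = 5

rB=5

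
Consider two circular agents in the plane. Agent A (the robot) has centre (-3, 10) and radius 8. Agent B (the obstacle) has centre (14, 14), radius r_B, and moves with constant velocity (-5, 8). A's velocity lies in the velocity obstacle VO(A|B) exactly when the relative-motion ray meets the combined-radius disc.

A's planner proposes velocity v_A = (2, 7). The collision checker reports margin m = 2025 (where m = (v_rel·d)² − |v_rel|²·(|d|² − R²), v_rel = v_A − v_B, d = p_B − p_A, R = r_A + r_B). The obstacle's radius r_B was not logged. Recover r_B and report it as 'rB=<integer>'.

m = 2025
d = (17, 4);  v_rel = (7, -1),  |v_rel|² = 50
v_rel×d = (7)·(4) − (-1)·(17) = 45
since m = R²·50 − 45²:  R² = (2025 + 2025) / 50 = 81
R = √81 = 9  ⇒  r_B = 9 − 8 = 1

rB=1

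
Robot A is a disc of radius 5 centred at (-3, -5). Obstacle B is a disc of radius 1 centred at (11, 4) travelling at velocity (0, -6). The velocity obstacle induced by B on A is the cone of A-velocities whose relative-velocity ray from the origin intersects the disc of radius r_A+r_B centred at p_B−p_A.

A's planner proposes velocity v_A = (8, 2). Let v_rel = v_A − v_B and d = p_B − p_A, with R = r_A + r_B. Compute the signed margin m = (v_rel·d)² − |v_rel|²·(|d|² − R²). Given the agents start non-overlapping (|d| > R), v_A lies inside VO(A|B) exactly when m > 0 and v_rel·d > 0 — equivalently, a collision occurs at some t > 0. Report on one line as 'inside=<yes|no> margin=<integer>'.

d = (14, 9),  |d|² = 277;  R = 5+1 = 6,  c = 277−6² = 241
v_rel = (8, 8),  |v_rel|² = 128;  v_rel·d = (8)·(14) + (8)·(9) = 184
128·t² − 368·t + 241 = 0  ⇒  m = 184² − 128·241 = 3008
m = 3008 > 0,  v_rel·d = 184 > 0  ⇒  inside

inside=yes margin=3008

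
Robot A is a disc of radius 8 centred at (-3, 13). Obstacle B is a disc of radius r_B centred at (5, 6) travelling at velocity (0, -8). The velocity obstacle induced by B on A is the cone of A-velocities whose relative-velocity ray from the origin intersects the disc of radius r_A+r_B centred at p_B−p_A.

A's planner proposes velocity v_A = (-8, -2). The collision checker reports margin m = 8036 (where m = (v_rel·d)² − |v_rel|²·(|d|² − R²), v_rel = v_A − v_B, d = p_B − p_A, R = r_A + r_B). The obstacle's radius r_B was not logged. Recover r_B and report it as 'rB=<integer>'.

m = 8036
d = (8, -7);  v_rel = (-8, 6),  |v_rel|² = 100
v_rel×d = (-8)·(-7) − (6)·(8) = 8
since m = R²·100 − 8²:  R² = (64 + 8036) / 100 = 81
R = √81 = 9  ⇒  r_B = 9 − 8 = 1

rB=1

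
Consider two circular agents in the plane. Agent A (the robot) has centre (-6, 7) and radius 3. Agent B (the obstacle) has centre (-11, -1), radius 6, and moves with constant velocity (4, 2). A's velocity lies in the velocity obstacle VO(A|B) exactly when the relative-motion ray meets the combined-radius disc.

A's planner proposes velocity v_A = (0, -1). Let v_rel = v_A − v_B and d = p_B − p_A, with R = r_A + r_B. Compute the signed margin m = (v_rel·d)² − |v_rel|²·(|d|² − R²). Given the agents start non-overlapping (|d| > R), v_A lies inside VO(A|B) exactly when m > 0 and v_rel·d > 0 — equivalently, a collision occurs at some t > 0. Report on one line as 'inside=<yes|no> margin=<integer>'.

d = (-5, -8),  |d|² = 89;  R = 3+6 = 9,  c = 89−9² = 8
v_rel = (-4, -3),  |v_rel|² = 25;  v_rel·d = (-4)·(-5) + (-3)·(-8) = 44
25·t² − 88·t + 8 = 0  ⇒  m = 44² − 25·8 = 1736
m = 1736 > 0,  v_rel·d = 44 > 0  ⇒  inside

inside=yes margin=1736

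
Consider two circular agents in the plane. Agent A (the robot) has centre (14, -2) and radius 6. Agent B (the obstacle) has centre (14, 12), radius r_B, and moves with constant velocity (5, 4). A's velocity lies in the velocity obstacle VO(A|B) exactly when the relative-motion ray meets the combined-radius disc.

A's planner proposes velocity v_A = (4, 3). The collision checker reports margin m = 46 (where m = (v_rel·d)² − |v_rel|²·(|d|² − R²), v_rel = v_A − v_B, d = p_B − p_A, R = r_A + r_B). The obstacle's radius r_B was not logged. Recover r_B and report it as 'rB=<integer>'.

m = 46
d = (0, 14);  v_rel = (-1, -1),  |v_rel|² = 2
v_rel×d = (-1)·(14) − (-1)·(0) = -14
since m = R²·2 − (-14)²:  R² = (196 + 46) / 2 = 121
R = √121 = 11  ⇒  r_B = 11 − 6 = 5

rB=5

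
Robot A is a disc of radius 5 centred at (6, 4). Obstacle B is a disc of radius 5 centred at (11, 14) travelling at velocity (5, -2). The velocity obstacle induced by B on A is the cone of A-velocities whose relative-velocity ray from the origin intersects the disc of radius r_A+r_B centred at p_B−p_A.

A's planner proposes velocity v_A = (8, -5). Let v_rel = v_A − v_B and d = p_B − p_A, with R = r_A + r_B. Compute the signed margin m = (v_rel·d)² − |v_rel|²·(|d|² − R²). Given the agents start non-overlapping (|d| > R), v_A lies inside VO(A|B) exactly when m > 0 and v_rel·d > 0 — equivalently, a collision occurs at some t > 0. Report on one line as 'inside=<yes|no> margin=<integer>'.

d = (5, 10),  |d|² = 125;  R = 5+5 = 10,  c = 125−10² = 25
v_rel = (3, -3),  |v_rel|² = 18;  v_rel·d = (3)·(5) + (-3)·(10) = -15
18·t² + 30·t + 25 = 0  ⇒  m = (-15)² − 18·25 = -225
m = -225 < 0,  v_rel·d = -15 < 0  ⇒  outside

inside=no margin=-225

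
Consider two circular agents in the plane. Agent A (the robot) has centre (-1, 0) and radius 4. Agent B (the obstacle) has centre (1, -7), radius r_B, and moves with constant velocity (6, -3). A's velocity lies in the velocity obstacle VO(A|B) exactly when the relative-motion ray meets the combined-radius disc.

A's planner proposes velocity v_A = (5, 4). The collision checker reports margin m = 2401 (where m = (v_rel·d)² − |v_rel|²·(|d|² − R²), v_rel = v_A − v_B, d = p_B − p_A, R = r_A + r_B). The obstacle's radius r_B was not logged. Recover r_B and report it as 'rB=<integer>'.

m = 2401
d = (2, -7);  v_rel = (-1, 7),  |v_rel|² = 50
v_rel×d = (-1)·(-7) − (7)·(2) = -7
since m = R²·50 − (-7)²:  R² = (49 + 2401) / 50 = 49
R = √49 = 7  ⇒  r_B = 7 − 4 = 3

rB=3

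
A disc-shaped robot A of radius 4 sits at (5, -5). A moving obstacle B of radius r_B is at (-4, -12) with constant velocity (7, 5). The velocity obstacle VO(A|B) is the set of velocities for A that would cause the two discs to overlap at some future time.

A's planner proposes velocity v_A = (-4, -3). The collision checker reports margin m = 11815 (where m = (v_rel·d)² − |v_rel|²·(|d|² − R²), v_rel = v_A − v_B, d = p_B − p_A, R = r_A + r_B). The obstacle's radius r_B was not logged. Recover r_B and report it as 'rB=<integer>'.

m = 11815
d = (-9, -7);  v_rel = (-11, -8),  |v_rel|² = 185
v_rel×d = (-11)·(-7) − (-8)·(-9) = 5
since m = R²·185 − 5²:  R² = (25 + 11815) / 185 = 64
R = √64 = 8  ⇒  r_B = 8 − 4 = 4

rB=4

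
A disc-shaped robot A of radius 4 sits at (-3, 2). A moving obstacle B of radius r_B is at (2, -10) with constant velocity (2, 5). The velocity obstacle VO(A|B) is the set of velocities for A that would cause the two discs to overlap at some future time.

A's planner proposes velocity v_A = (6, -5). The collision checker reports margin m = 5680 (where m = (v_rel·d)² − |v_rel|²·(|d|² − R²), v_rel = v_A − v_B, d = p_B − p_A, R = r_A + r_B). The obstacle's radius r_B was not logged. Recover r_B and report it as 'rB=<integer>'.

m = 5680
d = (5, -12);  v_rel = (4, -10),  |v_rel|² = 116
v_rel×d = (4)·(-12) − (-10)·(5) = 2
since m = R²·116 − 2²:  R² = (4 + 5680) / 116 = 49
R = √49 = 7  ⇒  r_B = 7 − 4 = 3

rB=3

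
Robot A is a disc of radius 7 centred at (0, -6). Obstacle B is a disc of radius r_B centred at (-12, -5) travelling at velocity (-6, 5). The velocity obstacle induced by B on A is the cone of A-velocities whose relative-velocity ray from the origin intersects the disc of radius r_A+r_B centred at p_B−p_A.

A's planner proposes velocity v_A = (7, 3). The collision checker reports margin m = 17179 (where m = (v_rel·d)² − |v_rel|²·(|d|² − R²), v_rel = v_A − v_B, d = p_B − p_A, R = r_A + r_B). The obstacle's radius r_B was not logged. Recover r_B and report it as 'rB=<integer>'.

m = 17179
d = (-12, 1);  v_rel = (13, -2),  |v_rel|² = 173
v_rel×d = (13)·(1) − (-2)·(-12) = -11
since m = R²·173 − (-11)²:  R² = (121 + 17179) / 173 = 100
R = √100 = 10  ⇒  r_B = 10 − 7 = 3

rB=3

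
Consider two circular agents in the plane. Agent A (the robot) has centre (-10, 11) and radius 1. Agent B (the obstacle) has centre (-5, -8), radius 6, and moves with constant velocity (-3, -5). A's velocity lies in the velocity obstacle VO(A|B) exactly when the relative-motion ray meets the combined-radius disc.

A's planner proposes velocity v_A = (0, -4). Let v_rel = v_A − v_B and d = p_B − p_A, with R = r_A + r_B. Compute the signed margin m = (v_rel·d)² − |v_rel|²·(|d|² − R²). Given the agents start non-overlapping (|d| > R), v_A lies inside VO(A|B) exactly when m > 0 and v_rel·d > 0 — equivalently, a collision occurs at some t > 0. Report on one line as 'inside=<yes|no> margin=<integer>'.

d = (5, -19),  |d|² = 386;  R = 1+6 = 7,  c = 386−7² = 337
v_rel = (3, 1),  |v_rel|² = 10;  v_rel·d = (3)·(5) + (1)·(-19) = -4
10·t² + 8·t + 337 = 0  ⇒  m = (-4)² − 10·337 = -3354
m = -3354 < 0,  v_rel·d = -4 < 0  ⇒  outside

inside=no margin=-3354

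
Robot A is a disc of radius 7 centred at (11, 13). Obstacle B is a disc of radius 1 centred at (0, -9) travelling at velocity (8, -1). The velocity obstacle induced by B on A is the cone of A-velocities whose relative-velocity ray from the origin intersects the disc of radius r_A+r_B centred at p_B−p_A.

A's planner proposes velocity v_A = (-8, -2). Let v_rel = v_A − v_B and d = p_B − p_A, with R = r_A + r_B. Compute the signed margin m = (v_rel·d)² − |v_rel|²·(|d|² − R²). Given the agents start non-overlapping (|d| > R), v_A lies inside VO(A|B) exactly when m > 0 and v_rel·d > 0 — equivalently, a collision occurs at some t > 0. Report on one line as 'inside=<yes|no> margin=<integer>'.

d = (-11, -22),  |d|² = 605;  R = 7+1 = 8,  c = 605−8² = 541
v_rel = (-16, -1),  |v_rel|² = 257;  v_rel·d = (-16)·(-11) + (-1)·(-22) = 198
257·t² − 396·t + 541 = 0  ⇒  m = 198² − 257·541 = -99833
m = -99833 < 0,  v_rel·d = 198 > 0  ⇒  outside

inside=no margin=-99833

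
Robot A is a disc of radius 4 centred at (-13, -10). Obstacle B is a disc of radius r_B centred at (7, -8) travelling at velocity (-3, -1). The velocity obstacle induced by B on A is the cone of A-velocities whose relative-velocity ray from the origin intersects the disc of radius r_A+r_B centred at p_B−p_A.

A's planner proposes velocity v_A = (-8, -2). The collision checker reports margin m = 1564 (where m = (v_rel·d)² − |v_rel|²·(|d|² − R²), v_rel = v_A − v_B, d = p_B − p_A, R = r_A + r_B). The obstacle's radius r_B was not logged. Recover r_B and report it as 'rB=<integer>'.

m = 1564
d = (20, 2);  v_rel = (-5, -1),  |v_rel|² = 26
v_rel×d = (-5)·(2) − (-1)·(20) = 10
since m = R²·26 − 10²:  R² = (100 + 1564) / 26 = 64
R = √64 = 8  ⇒  r_B = 8 − 4 = 4

rB=4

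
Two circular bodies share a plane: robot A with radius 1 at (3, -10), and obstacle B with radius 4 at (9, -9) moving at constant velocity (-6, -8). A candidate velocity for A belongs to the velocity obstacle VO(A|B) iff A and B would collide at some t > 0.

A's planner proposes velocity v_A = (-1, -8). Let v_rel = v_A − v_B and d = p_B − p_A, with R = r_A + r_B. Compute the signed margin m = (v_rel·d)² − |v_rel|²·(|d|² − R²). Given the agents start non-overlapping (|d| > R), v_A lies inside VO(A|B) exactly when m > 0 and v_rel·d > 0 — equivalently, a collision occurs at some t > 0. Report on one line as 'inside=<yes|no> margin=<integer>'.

d = (6, 1),  |d|² = 37;  R = 1+4 = 5,  c = 37−5² = 12
v_rel = (5, 0),  |v_rel|² = 25;  v_rel·d = (5)·(6) + (0)·(1) = 30
25·t² − 60·t + 12 = 0  ⇒  m = 30² − 25·12 = 600
m = 600 > 0,  v_rel·d = 30 > 0  ⇒  inside

inside=yes margin=600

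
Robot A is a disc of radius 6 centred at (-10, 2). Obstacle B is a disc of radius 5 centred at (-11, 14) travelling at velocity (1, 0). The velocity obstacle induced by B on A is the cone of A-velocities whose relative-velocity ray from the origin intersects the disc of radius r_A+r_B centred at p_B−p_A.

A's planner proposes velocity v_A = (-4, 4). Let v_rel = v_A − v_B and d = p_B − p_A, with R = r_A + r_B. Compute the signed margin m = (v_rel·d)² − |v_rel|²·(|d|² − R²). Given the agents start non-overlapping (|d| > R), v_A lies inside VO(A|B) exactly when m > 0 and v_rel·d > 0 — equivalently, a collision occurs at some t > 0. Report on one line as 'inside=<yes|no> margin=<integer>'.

d = (-1, 12),  |d|² = 145;  R = 6+5 = 11,  c = 145−11² = 24
v_rel = (-5, 4),  |v_rel|² = 41;  v_rel·d = (-5)·(-1) + (4)·(12) = 53
41·t² − 106·t + 24 = 0  ⇒  m = 53² − 41·24 = 1825
m = 1825 > 0,  v_rel·d = 53 > 0  ⇒  inside

inside=yes margin=1825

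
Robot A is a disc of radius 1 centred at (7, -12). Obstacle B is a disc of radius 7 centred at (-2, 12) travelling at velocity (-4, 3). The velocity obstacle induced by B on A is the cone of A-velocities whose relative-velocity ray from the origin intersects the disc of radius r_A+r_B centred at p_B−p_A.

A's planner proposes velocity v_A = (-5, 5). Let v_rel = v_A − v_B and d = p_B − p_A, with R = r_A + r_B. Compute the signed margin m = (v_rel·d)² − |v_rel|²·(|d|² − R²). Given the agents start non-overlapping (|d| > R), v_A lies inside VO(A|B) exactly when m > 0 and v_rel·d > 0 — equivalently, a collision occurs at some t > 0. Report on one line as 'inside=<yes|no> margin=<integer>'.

d = (-9, 24),  |d|² = 657;  R = 1+7 = 8,  c = 657−8² = 593
v_rel = (-1, 2),  |v_rel|² = 5;  v_rel·d = (-1)·(-9) + (2)·(24) = 57
5·t² − 114·t + 593 = 0  ⇒  m = 57² − 5·593 = 284
m = 284 > 0,  v_rel·d = 57 > 0  ⇒  inside

inside=yes margin=284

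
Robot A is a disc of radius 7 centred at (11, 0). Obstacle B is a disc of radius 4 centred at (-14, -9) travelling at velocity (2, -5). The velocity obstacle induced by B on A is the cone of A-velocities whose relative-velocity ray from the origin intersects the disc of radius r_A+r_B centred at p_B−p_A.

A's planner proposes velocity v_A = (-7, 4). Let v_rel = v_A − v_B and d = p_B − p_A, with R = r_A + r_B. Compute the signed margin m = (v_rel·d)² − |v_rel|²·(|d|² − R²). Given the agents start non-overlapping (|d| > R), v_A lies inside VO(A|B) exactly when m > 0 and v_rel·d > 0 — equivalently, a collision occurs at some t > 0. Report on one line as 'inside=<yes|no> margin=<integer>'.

d = (-25, -9),  |d|² = 706;  R = 7+4 = 11,  c = 706−11² = 585
v_rel = (-9, 9),  |v_rel|² = 162;  v_rel·d = (-9)·(-25) + (9)·(-9) = 144
162·t² − 288·t + 585 = 0  ⇒  m = 144² − 162·585 = -74034
m = -74034 < 0,  v_rel·d = 144 > 0  ⇒  outside

inside=no margin=-74034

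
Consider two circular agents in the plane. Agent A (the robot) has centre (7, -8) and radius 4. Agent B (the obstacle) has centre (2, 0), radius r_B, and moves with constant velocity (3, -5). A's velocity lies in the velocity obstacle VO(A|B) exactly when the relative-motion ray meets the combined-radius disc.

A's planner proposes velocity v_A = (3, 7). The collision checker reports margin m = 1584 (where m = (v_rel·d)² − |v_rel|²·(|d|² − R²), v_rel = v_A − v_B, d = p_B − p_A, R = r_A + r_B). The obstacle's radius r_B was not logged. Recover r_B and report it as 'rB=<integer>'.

m = 1584
d = (-5, 8);  v_rel = (0, 12),  |v_rel|² = 144
v_rel×d = (0)·(8) − (12)·(-5) = 60
since m = R²·144 − 60²:  R² = (3600 + 1584) / 144 = 36
R = √36 = 6  ⇒  r_B = 6 − 4 = 2

rB=2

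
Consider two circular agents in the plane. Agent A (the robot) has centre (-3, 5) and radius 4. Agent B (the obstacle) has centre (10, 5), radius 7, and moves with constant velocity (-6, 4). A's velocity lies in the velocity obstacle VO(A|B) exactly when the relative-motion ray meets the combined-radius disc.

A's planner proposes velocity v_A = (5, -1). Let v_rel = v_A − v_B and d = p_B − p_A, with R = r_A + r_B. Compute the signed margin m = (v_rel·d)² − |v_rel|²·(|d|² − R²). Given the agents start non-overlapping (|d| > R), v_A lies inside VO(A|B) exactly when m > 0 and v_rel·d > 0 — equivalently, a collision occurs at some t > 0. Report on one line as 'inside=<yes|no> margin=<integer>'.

d = (13, 0),  |d|² = 169;  R = 4+7 = 11,  c = 169−11² = 48
v_rel = (11, -5),  |v_rel|² = 146;  v_rel·d = (11)·(13) + (-5)·(0) = 143
146·t² − 286·t + 48 = 0  ⇒  m = 143² − 146·48 = 13441
m = 13441 > 0,  v_rel·d = 143 > 0  ⇒  inside

inside=yes margin=13441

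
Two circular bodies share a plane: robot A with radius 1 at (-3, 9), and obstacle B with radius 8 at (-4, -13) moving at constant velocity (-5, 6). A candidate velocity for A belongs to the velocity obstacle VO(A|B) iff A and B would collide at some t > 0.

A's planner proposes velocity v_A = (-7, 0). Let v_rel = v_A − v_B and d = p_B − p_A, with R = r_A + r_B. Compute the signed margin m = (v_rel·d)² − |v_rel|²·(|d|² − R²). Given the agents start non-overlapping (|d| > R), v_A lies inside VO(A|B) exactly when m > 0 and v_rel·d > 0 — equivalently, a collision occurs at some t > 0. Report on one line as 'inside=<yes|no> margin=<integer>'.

d = (-1, -22),  |d|² = 485;  R = 1+8 = 9,  c = 485−9² = 404
v_rel = (-2, -6),  |v_rel|² = 40;  v_rel·d = (-2)·(-1) + (-6)·(-22) = 134
40·t² − 268·t + 404 = 0  ⇒  m = 134² − 40·404 = 1796
m = 1796 > 0,  v_rel·d = 134 > 0  ⇒  inside

inside=yes margin=1796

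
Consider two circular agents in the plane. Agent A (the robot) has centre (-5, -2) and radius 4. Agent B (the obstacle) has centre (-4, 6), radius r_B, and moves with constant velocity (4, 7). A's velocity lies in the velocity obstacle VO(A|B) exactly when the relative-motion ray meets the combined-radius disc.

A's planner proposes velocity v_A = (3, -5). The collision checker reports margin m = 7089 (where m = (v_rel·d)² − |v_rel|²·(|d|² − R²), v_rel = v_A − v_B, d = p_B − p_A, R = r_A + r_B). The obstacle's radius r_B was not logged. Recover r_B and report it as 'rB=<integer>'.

m = 7089
d = (1, 8);  v_rel = (-1, -12),  |v_rel|² = 145
v_rel×d = (-1)·(8) − (-12)·(1) = 4
since m = R²·145 − 4²:  R² = (16 + 7089) / 145 = 49
R = √49 = 7  ⇒  r_B = 7 − 4 = 3

rB=3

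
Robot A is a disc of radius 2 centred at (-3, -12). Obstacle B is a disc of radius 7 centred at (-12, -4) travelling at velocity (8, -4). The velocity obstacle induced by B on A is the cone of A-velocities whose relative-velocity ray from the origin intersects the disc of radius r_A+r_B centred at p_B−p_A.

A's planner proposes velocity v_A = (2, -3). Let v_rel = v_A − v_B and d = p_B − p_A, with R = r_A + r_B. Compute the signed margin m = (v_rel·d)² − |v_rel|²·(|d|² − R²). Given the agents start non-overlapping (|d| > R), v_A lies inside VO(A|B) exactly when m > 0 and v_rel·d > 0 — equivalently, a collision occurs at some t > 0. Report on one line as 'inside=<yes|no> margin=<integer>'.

d = (-9, 8),  |d|² = 145;  R = 2+7 = 9,  c = 145−9² = 64
v_rel = (-6, 1),  |v_rel|² = 37;  v_rel·d = (-6)·(-9) + (1)·(8) = 62
37·t² − 124·t + 64 = 0  ⇒  m = 62² − 37·64 = 1476
m = 1476 > 0,  v_rel·d = 62 > 0  ⇒  inside

inside=yes margin=1476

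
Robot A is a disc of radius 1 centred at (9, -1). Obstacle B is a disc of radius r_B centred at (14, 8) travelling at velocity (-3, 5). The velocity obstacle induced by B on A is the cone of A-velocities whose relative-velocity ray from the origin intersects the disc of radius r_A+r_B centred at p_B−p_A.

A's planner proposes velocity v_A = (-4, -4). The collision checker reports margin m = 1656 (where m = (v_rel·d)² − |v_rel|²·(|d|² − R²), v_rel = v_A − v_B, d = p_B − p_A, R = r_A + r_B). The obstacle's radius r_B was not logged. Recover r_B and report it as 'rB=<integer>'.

m = 1656
d = (5, 9);  v_rel = (-1, -9),  |v_rel|² = 82
v_rel×d = (-1)·(9) − (-9)·(5) = 36
since m = R²·82 − 36²:  R² = (1296 + 1656) / 82 = 36
R = √36 = 6  ⇒  r_B = 6 − 1 = 5

rB=5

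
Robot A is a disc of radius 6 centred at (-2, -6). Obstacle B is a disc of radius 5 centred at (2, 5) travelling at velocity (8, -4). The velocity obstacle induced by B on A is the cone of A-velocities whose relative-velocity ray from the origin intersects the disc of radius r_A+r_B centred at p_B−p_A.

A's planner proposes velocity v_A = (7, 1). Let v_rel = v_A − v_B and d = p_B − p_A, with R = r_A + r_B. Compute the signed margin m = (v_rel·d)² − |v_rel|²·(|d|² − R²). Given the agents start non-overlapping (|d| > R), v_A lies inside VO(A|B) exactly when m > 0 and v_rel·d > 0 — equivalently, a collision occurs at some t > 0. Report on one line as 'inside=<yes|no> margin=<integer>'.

d = (4, 11),  |d|² = 137;  R = 6+5 = 11,  c = 137−11² = 16
v_rel = (-1, 5),  |v_rel|² = 26;  v_rel·d = (-1)·(4) + (5)·(11) = 51
26·t² − 102·t + 16 = 0  ⇒  m = 51² − 26·16 = 2185
m = 2185 > 0,  v_rel·d = 51 > 0  ⇒  inside

inside=yes margin=2185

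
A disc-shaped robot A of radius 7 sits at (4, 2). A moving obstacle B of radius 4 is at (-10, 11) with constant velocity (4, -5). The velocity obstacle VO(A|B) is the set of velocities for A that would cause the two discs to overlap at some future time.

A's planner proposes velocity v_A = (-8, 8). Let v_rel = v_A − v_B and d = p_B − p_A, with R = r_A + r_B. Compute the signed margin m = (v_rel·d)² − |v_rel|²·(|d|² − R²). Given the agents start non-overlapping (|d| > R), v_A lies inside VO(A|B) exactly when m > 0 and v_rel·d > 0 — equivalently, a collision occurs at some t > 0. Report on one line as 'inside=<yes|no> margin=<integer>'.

d = (-14, 9),  |d|² = 277;  R = 7+4 = 11,  c = 277−11² = 156
v_rel = (-12, 13),  |v_rel|² = 313;  v_rel·d = (-12)·(-14) + (13)·(9) = 285
313·t² − 570·t + 156 = 0  ⇒  m = 285² − 313·156 = 32397
m = 32397 > 0,  v_rel·d = 285 > 0  ⇒  inside

inside=yes margin=32397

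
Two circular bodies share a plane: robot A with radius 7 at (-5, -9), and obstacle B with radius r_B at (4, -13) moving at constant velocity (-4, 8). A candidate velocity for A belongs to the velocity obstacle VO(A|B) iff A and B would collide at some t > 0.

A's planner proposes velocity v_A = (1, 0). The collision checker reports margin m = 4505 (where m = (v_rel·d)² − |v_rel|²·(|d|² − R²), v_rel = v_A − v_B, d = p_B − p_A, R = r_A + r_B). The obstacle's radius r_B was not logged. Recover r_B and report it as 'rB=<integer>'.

m = 4505
d = (9, -4);  v_rel = (5, -8),  |v_rel|² = 89
v_rel×d = (5)·(-4) − (-8)·(9) = 52
since m = R²·89 − 52²:  R² = (2704 + 4505) / 89 = 81
R = √81 = 9  ⇒  r_B = 9 − 7 = 2

rB=2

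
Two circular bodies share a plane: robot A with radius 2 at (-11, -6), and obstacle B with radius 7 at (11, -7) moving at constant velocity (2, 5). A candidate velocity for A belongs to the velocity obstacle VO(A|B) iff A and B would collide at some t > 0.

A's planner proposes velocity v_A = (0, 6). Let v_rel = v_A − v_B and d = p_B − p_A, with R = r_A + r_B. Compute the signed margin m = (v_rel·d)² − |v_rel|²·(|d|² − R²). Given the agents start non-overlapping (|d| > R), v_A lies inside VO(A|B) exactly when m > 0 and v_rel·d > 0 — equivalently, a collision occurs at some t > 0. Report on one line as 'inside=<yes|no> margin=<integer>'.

d = (22, -1),  |d|² = 485;  R = 2+7 = 9,  c = 485−9² = 404
v_rel = (-2, 1),  |v_rel|² = 5;  v_rel·d = (-2)·(22) + (1)·(-1) = -45
5·t² + 90·t + 404 = 0  ⇒  m = (-45)² − 5·404 = 5
m = 5 > 0,  v_rel·d = -45 < 0  ⇒  outside

inside=no margin=5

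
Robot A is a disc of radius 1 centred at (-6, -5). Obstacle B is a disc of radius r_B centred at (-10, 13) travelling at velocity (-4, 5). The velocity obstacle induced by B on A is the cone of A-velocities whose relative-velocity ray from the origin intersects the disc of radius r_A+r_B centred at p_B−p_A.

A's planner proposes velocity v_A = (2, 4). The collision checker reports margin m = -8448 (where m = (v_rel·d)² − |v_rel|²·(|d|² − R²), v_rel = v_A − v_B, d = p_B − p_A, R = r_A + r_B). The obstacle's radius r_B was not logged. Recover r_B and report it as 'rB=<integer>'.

m = -8448
d = (-4, 18);  v_rel = (6, -1),  |v_rel|² = 37
v_rel×d = (6)·(18) − (-1)·(-4) = 104
since m = R²·37 − 104²:  R² = (10816 + -8448) / 37 = 64
R = √64 = 8  ⇒  r_B = 8 − 1 = 7

rB=7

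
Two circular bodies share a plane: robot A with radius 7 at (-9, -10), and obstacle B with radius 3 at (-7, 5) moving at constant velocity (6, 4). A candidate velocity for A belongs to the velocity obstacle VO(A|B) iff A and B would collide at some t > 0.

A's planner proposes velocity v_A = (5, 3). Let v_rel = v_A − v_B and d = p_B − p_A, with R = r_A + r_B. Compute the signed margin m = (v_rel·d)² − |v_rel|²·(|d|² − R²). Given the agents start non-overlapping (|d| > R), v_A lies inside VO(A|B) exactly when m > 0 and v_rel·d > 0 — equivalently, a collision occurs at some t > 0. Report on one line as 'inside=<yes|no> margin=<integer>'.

d = (2, 15),  |d|² = 229;  R = 7+3 = 10,  c = 229−10² = 129
v_rel = (-1, -1),  |v_rel|² = 2;  v_rel·d = (-1)·(2) + (-1)·(15) = -17
2·t² + 34·t + 129 = 0  ⇒  m = (-17)² − 2·129 = 31
m = 31 > 0,  v_rel·d = -17 < 0  ⇒  outside

inside=no margin=31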